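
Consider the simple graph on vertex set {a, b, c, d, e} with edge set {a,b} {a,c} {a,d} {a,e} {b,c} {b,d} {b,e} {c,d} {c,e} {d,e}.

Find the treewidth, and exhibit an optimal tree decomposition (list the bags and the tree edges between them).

With just one bag of size 5, the width is 5 − 1 = 4, so tw(G) ≤ 4. For the lower bound, the 5 vertices {a, b, c, d, e} are pairwise adjacent, and any tree decomposition puts a clique entirely inside one bag — forcing width ≥ 4. The upper and lower bounds meet at 4, so that is the treewidth.

Treewidth 4.
Bags: B1 = {a, b, c, d, e}
Tree: (single bag)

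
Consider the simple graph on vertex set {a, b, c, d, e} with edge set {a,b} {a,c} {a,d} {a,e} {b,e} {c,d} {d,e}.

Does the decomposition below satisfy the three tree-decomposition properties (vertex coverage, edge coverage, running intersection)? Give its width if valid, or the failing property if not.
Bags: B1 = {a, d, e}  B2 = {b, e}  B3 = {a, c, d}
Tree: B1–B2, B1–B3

No — edge (a,b) lies in no bag.

A tree decomposition must satisfy three properties: every vertex lies in some bag; for every edge, both endpoints lie together in some bag; and for every vertex, the bags containing it form a connected subtree. Here edge (a,b) lies in no bag, so the decomposition is invalid.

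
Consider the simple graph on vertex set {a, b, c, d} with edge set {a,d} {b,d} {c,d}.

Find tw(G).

A width-1 tree decomposition is:
Bags: B1 = {c, d}  B2 = {b, d}  B3 = {a, d}
Tree: B1–B2, B1–B3
Every bag has size at most 2, so the width is 2 − 1 = 1 and tw(G) ≤ 1. Since G has at least one edge (e.g. d–c), it is not an edgeless graph, so tw(G) ≥ 1. Hence tw(G) = 1 exactly.

1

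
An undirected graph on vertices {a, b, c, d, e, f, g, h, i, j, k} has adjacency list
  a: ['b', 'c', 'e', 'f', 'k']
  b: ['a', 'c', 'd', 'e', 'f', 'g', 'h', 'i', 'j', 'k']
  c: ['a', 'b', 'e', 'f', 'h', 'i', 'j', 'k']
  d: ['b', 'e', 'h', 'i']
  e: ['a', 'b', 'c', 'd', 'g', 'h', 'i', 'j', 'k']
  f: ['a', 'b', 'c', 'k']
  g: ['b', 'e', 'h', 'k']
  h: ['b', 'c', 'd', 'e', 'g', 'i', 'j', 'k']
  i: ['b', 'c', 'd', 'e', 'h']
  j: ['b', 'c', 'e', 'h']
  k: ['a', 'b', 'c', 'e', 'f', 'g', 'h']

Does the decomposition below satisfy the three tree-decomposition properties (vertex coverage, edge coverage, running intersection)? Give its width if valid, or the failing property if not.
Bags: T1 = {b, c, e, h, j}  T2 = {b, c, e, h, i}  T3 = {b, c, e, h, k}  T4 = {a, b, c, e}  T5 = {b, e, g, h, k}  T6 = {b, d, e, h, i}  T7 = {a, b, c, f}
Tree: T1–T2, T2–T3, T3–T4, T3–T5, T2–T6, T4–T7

No — edge (k,a) lies in no bag.

A tree decomposition must satisfy three properties: every vertex lies in some bag; for every edge, both endpoints lie together in some bag; and for every vertex, the bags containing it form a connected subtree. Here edge (k,a) lies in no bag, so the decomposition is invalid.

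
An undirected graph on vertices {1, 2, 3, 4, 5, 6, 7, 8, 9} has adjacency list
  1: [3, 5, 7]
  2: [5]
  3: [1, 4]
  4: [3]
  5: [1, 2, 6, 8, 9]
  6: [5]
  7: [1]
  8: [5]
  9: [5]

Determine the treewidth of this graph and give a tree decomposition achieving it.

Treewidth 1.
One such decomposition:
Bags: B1 = {1, 5}  B2 = {5, 8}  B3 = {1, 7}  B4 = {5, 9}  B5 = {2, 5}  B6 = {5, 6}  B7 = {1, 3}  B8 = {3, 4}
Tree: B1–B2, B1–B3, B1–B4, B1–B5, B4–B6, B3–B7, B7–B8

Each bag holds 2 vertices, so the decomposition has width 1, which upper-bounds the treewidth. Since G has at least one edge (e.g. 1–5), it is not an edgeless graph, so tw(G) ≥ 1. Hence tw(G) = 1 exactly.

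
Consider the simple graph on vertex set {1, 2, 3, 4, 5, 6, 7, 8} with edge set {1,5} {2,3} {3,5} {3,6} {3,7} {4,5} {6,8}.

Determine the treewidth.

A width-1 tree decomposition is:
Bags: B1 = {3, 5}  B2 = {3, 7}  B3 = {2, 3}  B4 = {1, 5}  B5 = {3, 6}  B6 = {6, 8}  B7 = {4, 5}
Tree: B1–B2, B2–B3, B1–B4, B2–B5, B5–B6, B1–B7
The largest bag has 2 vertices, giving width 1; this decomposition certifies tw(G) ≤ 1. Any graph with an edge has treewidth ≥ 1, and G has the edge 3–5. Hence tw(G) = 1 exactly.

1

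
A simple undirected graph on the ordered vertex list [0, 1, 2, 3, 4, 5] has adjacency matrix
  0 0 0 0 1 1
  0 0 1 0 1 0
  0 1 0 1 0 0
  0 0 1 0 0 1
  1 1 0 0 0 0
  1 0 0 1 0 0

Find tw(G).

A width-2 tree decomposition is:
Bags: B1 = {0, 3, 5}  B2 = {0, 3, 4}  B3 = {1, 3, 4}  B4 = {1, 2, 3}
Tree: B1–B2, B2–B3, B3–B4
The largest bag has 3 vertices, giving width 2; this decomposition certifies tw(G) ≤ 2. Since 3–5–0–4–1–2–3 is a cycle in G, G is not acyclic. Forests are exactly the graphs of treewidth ≤ 1, so tw(G) ≥ 2. Hence tw(G) = 2 exactly.

2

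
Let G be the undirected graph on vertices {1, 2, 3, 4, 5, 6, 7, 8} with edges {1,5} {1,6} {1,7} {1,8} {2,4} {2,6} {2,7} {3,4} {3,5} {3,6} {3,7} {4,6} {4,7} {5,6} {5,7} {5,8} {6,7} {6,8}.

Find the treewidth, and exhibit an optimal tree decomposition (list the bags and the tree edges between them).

The largest bag has 4 vertices, giving width 3; this decomposition certifies tw(G) ≤ 3. On the other hand G contains the 4-clique {1, 5, 6, 8}. A clique must lie in a single bag of any decomposition, so no decomposition can have width below 3. Combining the bounds, tw(G) = 3.

Treewidth 3.
One optimal decomposition is:
Bags: B1 = {1, 5, 6, 8}  B2 = {1, 5, 6, 7}  B3 = {3, 5, 6, 7}  B4 = {3, 4, 6, 7}  B5 = {2, 4, 6, 7}
Tree: B1–B2, B2–B3, B3–B4, B4–B5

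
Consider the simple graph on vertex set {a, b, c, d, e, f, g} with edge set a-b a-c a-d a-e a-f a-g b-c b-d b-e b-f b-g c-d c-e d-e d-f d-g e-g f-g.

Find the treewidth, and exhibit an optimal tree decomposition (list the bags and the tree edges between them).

Treewidth 4.
Bags: B1 = {a, b, c, d, e}  B2 = {a, b, d, e, g}  B3 = {a, b, d, f, g}
Tree: B1–B2, B2–B3

The largest bag has 5 vertices, giving width 4; this decomposition certifies tw(G) ≤ 4. For the lower bound, the 5 vertices {a, b, d, e, g} are pairwise adjacent, and any tree decomposition puts a clique entirely inside one bag — forcing width ≥ 4. Hence tw(G) = 4 exactly.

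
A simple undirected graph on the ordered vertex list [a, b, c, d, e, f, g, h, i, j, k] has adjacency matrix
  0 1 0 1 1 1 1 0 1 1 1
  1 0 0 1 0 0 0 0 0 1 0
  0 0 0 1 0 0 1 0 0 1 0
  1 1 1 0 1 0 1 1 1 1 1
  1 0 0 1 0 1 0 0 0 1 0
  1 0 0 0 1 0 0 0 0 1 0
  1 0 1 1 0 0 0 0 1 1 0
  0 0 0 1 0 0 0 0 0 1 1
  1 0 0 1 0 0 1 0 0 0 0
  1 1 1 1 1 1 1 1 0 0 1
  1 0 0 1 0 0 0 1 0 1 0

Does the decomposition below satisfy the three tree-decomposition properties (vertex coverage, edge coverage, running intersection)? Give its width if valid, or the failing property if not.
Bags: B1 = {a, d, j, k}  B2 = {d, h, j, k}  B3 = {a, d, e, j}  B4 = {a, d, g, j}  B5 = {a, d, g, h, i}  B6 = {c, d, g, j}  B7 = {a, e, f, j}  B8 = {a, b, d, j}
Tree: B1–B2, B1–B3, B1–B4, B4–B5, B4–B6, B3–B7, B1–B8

A tree decomposition must satisfy three properties: every vertex lies in some bag; for every edge, both endpoints lie together in some bag; and for every vertex, the bags containing it form a connected subtree. Here bags containing vertex h are not connected in the tree, so the decomposition is invalid.

No — bags containing vertex h are not connected in the tree.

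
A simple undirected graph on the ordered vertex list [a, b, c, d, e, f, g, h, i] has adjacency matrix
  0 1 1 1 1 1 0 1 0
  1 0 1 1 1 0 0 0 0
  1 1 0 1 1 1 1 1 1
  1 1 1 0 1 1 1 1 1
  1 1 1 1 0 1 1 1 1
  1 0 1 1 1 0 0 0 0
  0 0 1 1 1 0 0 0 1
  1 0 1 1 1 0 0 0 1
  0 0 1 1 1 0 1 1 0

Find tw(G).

4

A width-4 tree decomposition is:
Bags: B1 = {a, c, d, e, f}  B2 = {a, c, d, e, h}  B3 = {a, b, c, d, e}  B4 = {c, d, e, h, i}  B5 = {c, d, e, g, i}
Tree: B1–B2, B2–B3, B2–B4, B4–B5
Each bag holds 5 vertices, so the decomposition has width 4, which upper-bounds the treewidth. For the lower bound, the 5 vertices {c, d, e, g, i} are pairwise adjacent, and any tree decomposition puts a clique entirely inside one bag — forcing width ≥ 4. Therefore the treewidth is 4.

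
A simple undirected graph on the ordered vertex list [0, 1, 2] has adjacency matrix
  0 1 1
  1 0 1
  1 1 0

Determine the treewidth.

A width-2 tree decomposition is:
Bags: B1 = {0, 1, 2}
Tree: (single bag)
With just one bag of size 3, the width is 3 − 1 = 2, so tw(G) ≤ 2. Conversely, {0, 1, 2} is a clique of size 3, and the vertices of any clique must share a bag in every tree decomposition; so some bag has ≥ 3 vertices and tw(G) ≥ 2. The upper and lower bounds meet at 2, so that is the treewidth.

2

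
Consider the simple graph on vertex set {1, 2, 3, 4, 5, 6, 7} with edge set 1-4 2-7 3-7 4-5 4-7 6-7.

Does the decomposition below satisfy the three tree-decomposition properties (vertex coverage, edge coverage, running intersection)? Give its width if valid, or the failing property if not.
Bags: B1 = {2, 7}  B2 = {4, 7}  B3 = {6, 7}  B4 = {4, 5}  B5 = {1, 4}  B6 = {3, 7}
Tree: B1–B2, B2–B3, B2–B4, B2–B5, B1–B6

Checking the three conditions: (i) the bags cover all of {1, 2, 3, 4, 5, 6, 7}; (ii) for each edge, some bag contains both endpoints; (iii) the bags containing any fixed vertex form a subtree. All hold, so the decomposition is valid with width 2 − 1 = 1.

Yes; width 1.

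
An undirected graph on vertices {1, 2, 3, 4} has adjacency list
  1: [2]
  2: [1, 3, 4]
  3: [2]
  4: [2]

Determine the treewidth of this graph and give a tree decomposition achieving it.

Treewidth 1.
One such decomposition:
Bags: B1 = {1, 2}  B2 = {2, 3}  B3 = {2, 4}
Tree: B1–B2, B1–B3

Every bag has size at most 2, so the width is 2 − 1 = 1 and tw(G) ≤ 1. G has an edge, so its treewidth is at least 1. Therefore the treewidth is 1.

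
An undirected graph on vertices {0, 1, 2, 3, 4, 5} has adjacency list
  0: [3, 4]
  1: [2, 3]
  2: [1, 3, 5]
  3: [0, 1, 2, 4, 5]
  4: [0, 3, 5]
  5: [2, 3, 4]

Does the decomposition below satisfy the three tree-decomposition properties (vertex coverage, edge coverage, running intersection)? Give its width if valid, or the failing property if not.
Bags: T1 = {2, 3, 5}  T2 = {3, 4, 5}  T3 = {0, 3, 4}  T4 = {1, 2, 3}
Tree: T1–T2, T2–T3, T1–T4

Yes; width 2.

Checking the three conditions: (i) the bags cover all of {0, 1, 2, 3, 4, 5}; (ii) for each edge, some bag contains both endpoints; (iii) the bags containing any fixed vertex form a subtree. All hold, so the decomposition is valid with width 3 − 1 = 2.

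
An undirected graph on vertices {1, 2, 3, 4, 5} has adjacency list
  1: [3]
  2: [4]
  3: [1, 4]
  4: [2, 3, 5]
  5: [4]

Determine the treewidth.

A width-1 tree decomposition is:
Bags: B1 = {2, 4}  B2 = {3, 4}  B3 = {4, 5}  B4 = {1, 3}
Tree: B1–B2, B1–B3, B2–B4
Each bag holds 2 vertices, so the decomposition has width 1, which upper-bounds the treewidth. G has an edge, so its treewidth is at least 1. Combining the bounds, tw(G) = 1.

1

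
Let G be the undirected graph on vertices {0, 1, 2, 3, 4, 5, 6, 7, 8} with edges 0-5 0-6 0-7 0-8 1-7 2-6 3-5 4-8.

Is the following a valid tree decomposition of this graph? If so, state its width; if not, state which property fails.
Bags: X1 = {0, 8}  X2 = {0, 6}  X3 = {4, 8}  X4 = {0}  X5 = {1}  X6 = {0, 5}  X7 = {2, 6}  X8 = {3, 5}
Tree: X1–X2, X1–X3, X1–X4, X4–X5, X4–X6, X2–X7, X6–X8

A tree decomposition must satisfy three properties: every vertex lies in some bag; for every edge, both endpoints lie together in some bag; and for every vertex, the bags containing it form a connected subtree. Here vertex 7 appears in no bag, so the decomposition is invalid.

No — vertex 7 appears in no bag.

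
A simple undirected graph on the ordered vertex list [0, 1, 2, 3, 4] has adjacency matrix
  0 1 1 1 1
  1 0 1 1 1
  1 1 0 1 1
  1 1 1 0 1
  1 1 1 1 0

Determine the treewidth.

4

A width-4 tree decomposition is:
Bags: B1 = {0, 1, 2, 3, 4}
Tree: (single bag)
With just one bag of size 5, the width is 5 − 1 = 4, so tw(G) ≤ 4. On the other hand G contains the 5-clique {0, 1, 2, 3, 4}. A clique must lie in a single bag of any decomposition, so no decomposition can have width below 4. The upper and lower bounds meet at 4, so that is the treewidth.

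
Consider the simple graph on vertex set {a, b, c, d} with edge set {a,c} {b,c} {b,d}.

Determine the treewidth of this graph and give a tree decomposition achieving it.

The largest bag has 2 vertices, giving width 1; this decomposition certifies tw(G) ≤ 1. G has an edge, so its treewidth is at least 1. Hence tw(G) = 1 exactly.

Treewidth 1.
Bags: B1 = {a, c}  B2 = {b, c}  B3 = {b, d}
Tree: B1–B2, B2–B3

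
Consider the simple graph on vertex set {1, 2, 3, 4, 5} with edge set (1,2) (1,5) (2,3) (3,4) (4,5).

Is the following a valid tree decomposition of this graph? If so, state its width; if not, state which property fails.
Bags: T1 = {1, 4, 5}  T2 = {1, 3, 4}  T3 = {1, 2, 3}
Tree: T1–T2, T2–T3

Every vertex of G appears in some bag (union = {1, 2, 3, 4, 5}); every edge is covered by a bag; and for each vertex v the set of bags containing v is connected in the bag tree. The decomposition is therefore valid. The largest bag has 3 vertices, so the width is 2.

Yes; width 2.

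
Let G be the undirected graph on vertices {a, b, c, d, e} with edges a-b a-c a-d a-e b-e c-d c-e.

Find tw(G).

2

A width-2 tree decomposition is:
Bags: B1 = {a, c, d}  B2 = {a, c, e}  B3 = {a, b, e}
Tree: B1–B2, B2–B3
Every bag has size at most 3, so the width is 3 − 1 = 2 and tw(G) ≤ 2. On the other hand G contains the 3-clique {a, c, d}. A clique must lie in a single bag of any decomposition, so no decomposition can have width below 2. Therefore the treewidth is 2.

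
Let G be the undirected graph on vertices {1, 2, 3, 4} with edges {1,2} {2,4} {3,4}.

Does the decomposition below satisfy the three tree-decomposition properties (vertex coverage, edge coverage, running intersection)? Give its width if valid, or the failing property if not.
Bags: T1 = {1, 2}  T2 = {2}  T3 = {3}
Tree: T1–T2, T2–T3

No — vertex 4 appears in no bag.

A tree decomposition must satisfy three properties: every vertex lies in some bag; for every edge, both endpoints lie together in some bag; and for every vertex, the bags containing it form a connected subtree. Here vertex 4 appears in no bag, so the decomposition is invalid.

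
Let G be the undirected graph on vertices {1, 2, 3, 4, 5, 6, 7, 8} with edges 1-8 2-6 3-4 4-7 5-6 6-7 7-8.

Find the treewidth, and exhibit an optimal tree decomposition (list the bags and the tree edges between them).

Each bag holds 2 vertices, so the decomposition has width 1, which upper-bounds the treewidth. Any graph with an edge has treewidth ≥ 1, and G has the edge 7–8. Hence tw(G) = 1 exactly.

Treewidth 1.
Bags: B1 = {7, 8}  B2 = {6, 7}  B3 = {4, 7}  B4 = {3, 4}  B5 = {2, 6}  B6 = {5, 6}  B7 = {1, 8}
Tree: B1–B2, B1–B3, B3–B4, B2–B5, B2–B6, B1–B7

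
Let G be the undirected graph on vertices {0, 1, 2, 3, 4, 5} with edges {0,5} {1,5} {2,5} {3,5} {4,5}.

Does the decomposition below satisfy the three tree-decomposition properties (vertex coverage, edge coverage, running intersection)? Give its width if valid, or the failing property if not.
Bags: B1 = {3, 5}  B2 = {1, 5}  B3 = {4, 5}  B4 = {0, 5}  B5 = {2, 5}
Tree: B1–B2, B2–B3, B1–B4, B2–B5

Yes; width 1.

Vertex coverage: the bags together contain {0, 1, 2, 3, 4, 5}, the full vertex set. Edge coverage: each edge of G has both endpoints in at least one bag. Running intersection: for every vertex, the bags containing it form a connected subtree. All three properties hold, so this is a valid tree decomposition of width max|bag| − 1 = 1, and hence tw(G) ≤ 1.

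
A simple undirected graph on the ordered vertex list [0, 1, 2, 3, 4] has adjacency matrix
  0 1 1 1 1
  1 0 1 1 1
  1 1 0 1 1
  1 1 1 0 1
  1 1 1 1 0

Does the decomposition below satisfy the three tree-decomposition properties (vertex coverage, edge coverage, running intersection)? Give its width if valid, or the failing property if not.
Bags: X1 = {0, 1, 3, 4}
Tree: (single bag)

A tree decomposition must satisfy three properties: every vertex lies in some bag; for every edge, both endpoints lie together in some bag; and for every vertex, the bags containing it form a connected subtree. Here vertex 2 appears in no bag, so the decomposition is invalid.

No — vertex 2 appears in no bag.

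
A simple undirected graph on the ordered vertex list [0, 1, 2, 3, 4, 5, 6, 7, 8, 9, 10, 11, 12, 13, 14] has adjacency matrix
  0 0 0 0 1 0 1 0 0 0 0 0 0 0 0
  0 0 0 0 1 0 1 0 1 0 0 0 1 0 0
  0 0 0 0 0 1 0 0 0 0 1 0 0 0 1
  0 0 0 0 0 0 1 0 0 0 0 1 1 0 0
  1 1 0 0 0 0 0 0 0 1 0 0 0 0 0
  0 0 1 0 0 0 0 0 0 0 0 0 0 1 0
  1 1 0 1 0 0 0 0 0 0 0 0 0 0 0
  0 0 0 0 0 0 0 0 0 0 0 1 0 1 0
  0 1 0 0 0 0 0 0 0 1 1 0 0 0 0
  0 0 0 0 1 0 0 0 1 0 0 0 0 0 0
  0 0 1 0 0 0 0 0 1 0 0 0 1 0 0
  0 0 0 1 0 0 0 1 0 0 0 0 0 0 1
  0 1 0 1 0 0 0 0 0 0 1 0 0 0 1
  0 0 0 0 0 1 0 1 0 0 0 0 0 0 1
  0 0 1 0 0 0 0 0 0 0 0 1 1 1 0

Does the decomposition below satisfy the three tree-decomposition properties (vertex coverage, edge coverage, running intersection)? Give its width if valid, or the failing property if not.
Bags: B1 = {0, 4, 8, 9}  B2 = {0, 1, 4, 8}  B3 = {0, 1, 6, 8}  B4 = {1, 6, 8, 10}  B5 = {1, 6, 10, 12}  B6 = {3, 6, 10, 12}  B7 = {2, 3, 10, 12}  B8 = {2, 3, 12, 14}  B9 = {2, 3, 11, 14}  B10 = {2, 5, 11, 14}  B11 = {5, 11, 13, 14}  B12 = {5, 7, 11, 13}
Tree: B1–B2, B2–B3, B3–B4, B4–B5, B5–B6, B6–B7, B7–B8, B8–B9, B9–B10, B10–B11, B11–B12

Yes; width 3.

Every vertex of G appears in some bag (union = {0, 1, 2, 3, 4, 5, 6, 7, 8, 9, 10, 11, 12, 13, 14}); every edge is covered by a bag; and for each vertex v the set of bags containing v is connected in the bag tree. The decomposition is therefore valid. The largest bag has 4 vertices, so the width is 3.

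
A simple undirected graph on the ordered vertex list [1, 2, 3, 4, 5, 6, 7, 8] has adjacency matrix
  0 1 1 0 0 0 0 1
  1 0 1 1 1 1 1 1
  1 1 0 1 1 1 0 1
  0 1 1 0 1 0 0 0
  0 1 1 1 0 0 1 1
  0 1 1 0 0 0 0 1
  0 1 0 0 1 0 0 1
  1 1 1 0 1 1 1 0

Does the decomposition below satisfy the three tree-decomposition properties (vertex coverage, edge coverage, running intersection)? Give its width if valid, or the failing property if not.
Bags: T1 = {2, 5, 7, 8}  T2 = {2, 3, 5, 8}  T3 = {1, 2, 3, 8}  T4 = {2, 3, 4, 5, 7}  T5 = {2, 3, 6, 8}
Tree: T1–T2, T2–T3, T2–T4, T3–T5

No — bags containing vertex 7 are not connected in the tree.

A tree decomposition must satisfy three properties: every vertex lies in some bag; for every edge, both endpoints lie together in some bag; and for every vertex, the bags containing it form a connected subtree. Here bags containing vertex 7 are not connected in the tree, so the decomposition is invalid.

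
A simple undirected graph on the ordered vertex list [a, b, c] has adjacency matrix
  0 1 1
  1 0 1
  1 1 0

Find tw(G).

2

A width-2 tree decomposition is:
Bags: B1 = {a, b, c}
Tree: (single bag)
With just one bag of size 3, the width is 3 − 1 = 2, so tw(G) ≤ 2. Conversely, {a, b, c} is a clique of size 3, and the vertices of any clique must share a bag in every tree decomposition; so some bag has ≥ 3 vertices and tw(G) ≥ 2. Combining the bounds, tw(G) = 2.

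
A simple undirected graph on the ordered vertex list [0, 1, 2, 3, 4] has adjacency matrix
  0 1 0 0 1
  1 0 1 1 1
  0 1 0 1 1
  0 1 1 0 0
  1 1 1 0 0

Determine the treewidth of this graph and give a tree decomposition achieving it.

Every bag has size at most 3, so the width is 3 − 1 = 2 and tw(G) ≤ 2. For the lower bound, the 3 vertices {0, 1, 4} are pairwise adjacent, and any tree decomposition puts a clique entirely inside one bag — forcing width ≥ 2. Therefore the treewidth is 2.

Treewidth 2.
One such decomposition:
Bags: B1 = {0, 1, 4}  B2 = {1, 2, 4}  B3 = {1, 2, 3}
Tree: B1–B2, B2–B3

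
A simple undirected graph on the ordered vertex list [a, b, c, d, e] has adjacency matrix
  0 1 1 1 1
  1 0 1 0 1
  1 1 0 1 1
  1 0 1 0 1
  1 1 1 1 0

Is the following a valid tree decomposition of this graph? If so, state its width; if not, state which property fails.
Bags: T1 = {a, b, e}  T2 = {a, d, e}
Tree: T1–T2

A tree decomposition must satisfy three properties: every vertex lies in some bag; for every edge, both endpoints lie together in some bag; and for every vertex, the bags containing it form a connected subtree. Here vertex c appears in no bag, so the decomposition is invalid.

No — vertex c appears in no bag.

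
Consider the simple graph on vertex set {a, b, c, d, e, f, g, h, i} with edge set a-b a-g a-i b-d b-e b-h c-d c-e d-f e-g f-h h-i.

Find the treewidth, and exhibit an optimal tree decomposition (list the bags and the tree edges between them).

Each bag holds 4 vertices, so the decomposition has width 3, which upper-bounds the treewidth. For the lower bound: the 4 vertex sets {c,e,g}, {a}, {b}, {d,f,h,i} are disjoint, each induces a connected subgraph, and every pair is joined by at least one edge of G. Contracting each set to a single vertex therefore yields K_{4} as a minor, and since treewidth is minor-monotone, tw(G) ≥ tw(K_{4}) = 3. The upper and lower bounds meet at 3, so that is the treewidth.

Treewidth 3.
Bags: B1 = {a, c, e, g}  B2 = {a, b, c, e}  B3 = {a, b, c, d}  B4 = {a, b, d, i}  B5 = {b, d, h, i}  B6 = {d, f, h, i}
Tree: B1–B2, B2–B3, B3–B4, B4–B5, B5–B6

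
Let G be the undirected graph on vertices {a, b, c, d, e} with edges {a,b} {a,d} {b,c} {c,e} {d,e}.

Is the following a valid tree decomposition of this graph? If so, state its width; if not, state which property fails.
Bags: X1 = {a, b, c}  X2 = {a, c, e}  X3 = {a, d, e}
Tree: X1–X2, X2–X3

Yes; width 2.

Vertex coverage: the bags together contain {a, b, c, d, e}, the full vertex set. Edge coverage: each edge of G has both endpoints in at least one bag. Running intersection: for every vertex, the bags containing it form a connected subtree. All three properties hold, so this is a valid tree decomposition of width max|bag| − 1 = 2, and hence tw(G) ≤ 2.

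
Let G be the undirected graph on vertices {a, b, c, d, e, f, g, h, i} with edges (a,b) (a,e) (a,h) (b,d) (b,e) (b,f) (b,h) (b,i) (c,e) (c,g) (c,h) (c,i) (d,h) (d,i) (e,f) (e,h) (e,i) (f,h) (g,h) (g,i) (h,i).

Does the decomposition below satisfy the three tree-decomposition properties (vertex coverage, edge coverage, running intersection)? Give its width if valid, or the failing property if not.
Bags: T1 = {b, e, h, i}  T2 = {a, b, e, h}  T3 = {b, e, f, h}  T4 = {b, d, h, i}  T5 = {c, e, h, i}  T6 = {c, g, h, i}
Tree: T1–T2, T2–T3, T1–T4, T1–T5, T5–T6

Yes; width 3.

Checking the three conditions: (i) the bags cover all of {a, b, c, d, e, f, g, h, i}; (ii) for each edge, some bag contains both endpoints; (iii) the bags containing any fixed vertex form a subtree. All hold, so the decomposition is valid with width 4 − 1 = 3.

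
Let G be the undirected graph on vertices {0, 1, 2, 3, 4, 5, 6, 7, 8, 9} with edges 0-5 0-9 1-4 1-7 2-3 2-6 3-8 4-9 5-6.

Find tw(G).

1

A width-1 tree decomposition is:
Bags: B1 = {1, 7}  B2 = {1, 4}  B3 = {4, 9}  B4 = {0, 9}  B5 = {0, 5}  B6 = {5, 6}  B7 = {2, 6}  B8 = {2, 3}  B9 = {3, 8}
Tree: B1–B2, B2–B3, B3–B4, B4–B5, B5–B6, B6–B7, B7–B8, B8–B9
The largest bag has 2 vertices, giving width 1; this decomposition certifies tw(G) ≤ 1. Any graph with an edge has treewidth ≥ 1, and G has the edge 7–1. Hence tw(G) = 1 exactly.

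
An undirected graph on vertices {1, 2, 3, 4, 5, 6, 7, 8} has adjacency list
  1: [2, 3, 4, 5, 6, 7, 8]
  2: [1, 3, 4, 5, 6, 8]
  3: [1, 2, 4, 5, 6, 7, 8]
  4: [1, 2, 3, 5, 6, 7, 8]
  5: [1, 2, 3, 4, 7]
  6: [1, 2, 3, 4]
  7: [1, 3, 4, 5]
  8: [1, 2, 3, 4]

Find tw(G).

A width-4 tree decomposition is:
Bags: B1 = {1, 2, 3, 4, 6}  B2 = {1, 2, 3, 4, 8}  B3 = {1, 2, 3, 4, 5}  B4 = {1, 3, 4, 5, 7}
Tree: B1–B2, B2–B3, B3–B4
Each bag holds 5 vertices, so the decomposition has width 4, which upper-bounds the treewidth. Conversely, {1, 2, 3, 4, 8} is a clique of size 5, and the vertices of any clique must share a bag in every tree decomposition; so some bag has ≥ 5 vertices and tw(G) ≥ 4. Combining the bounds, tw(G) = 4.

4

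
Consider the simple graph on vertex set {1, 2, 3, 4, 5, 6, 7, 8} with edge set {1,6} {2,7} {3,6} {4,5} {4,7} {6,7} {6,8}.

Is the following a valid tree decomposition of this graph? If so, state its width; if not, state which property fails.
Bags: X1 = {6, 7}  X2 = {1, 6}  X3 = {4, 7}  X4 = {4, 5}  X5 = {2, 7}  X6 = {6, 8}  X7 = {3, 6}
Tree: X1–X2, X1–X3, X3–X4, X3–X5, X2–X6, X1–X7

Yes; width 1.

Checking the three conditions: (i) the bags cover all of {1, 2, 3, 4, 5, 6, 7, 8}; (ii) for each edge, some bag contains both endpoints; (iii) the bags containing any fixed vertex form a subtree. All hold, so the decomposition is valid with width 2 − 1 = 1.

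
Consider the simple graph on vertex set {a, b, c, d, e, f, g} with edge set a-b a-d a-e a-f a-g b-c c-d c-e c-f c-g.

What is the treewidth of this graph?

2

A width-2 tree decomposition is:
Bags: B1 = {a, c, f}  B2 = {a, c, e}  B3 = {a, b, c}  B4 = {a, c, g}  B5 = {a, c, d}
Tree: B1–B2, B2–B3, B3–B4, B4–B5
Every bag has size at most 3, so the width is 3 − 1 = 2 and tw(G) ≤ 2. Since a–f–c–e–a is a cycle in G, G is not acyclic. Forests are exactly the graphs of treewidth ≤ 1, so tw(G) ≥ 2. Hence tw(G) = 2 exactly.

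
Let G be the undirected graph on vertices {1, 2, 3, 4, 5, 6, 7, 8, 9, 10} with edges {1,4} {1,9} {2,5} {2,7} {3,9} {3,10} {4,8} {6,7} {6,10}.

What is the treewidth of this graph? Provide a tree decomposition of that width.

Treewidth 1.
One optimal decomposition is:
Bags: B1 = {2, 5}  B2 = {2, 7}  B3 = {6, 7}  B4 = {6, 10}  B5 = {3, 10}  B6 = {3, 9}  B7 = {1, 9}  B8 = {1, 4}  B9 = {4, 8}
Tree: B1–B2, B2–B3, B3–B4, B4–B5, B5–B6, B6–B7, B7–B8, B8–B9

Each bag holds 2 vertices, so the decomposition has width 1, which upper-bounds the treewidth. Since G has at least one edge (e.g. 5–2), it is not an edgeless graph, so tw(G) ≥ 1. Hence tw(G) = 1 exactly.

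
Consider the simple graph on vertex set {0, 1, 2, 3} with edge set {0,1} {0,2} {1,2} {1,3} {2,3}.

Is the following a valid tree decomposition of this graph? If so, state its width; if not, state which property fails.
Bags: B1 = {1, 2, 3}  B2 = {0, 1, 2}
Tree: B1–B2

Yes; width 2.

Checking the three conditions: (i) the bags cover all of {0, 1, 2, 3}; (ii) for each edge, some bag contains both endpoints; (iii) the bags containing any fixed vertex form a subtree. All hold, so the decomposition is valid with width 3 − 1 = 2.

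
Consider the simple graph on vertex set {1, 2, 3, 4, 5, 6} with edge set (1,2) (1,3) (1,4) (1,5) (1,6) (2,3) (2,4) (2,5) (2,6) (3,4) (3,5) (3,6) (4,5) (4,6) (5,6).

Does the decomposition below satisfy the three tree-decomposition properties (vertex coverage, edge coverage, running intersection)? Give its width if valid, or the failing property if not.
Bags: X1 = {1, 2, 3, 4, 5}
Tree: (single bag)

No — vertex 6 appears in no bag.

A tree decomposition must satisfy three properties: every vertex lies in some bag; for every edge, both endpoints lie together in some bag; and for every vertex, the bags containing it form a connected subtree. Here vertex 6 appears in no bag, so the decomposition is invalid.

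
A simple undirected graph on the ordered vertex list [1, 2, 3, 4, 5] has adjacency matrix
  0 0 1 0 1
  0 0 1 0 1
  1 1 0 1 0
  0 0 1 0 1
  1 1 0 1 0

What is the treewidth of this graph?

2

A width-2 tree decomposition is:
Bags: B1 = {1, 3, 5}  B2 = {2, 3, 5}  B3 = {3, 4, 5}
Tree: B1–B2, B2–B3
Each bag holds 3 vertices, so the decomposition has width 2, which upper-bounds the treewidth. For the lower bound, G contains the cycle 3–1–5–2–3, so G is not a forest; only forests have treewidth ≤ 1, hence tw(G) ≥ 2. The upper and lower bounds meet at 2, so that is the treewidth.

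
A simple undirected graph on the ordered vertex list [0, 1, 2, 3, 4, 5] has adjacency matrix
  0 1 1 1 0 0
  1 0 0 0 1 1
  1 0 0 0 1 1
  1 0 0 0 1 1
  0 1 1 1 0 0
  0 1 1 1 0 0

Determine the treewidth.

A width-3 tree decomposition is:
Bags: B1 = {0, 3, 4, 5}  B2 = {0, 1, 4, 5}  B3 = {0, 2, 4, 5}
Tree: B1–B2, B2–B3
Each bag holds 4 vertices, so the decomposition has width 3, which upper-bounds the treewidth. For the lower bound: the 4 vertex sets {0,3}, {1,4}, {5}, {2} are disjoint, each induces a connected subgraph, and every pair is joined by at least one edge of G. Contracting each set to a single vertex therefore yields K_{4} as a minor, and since treewidth is minor-monotone, tw(G) ≥ tw(K_{4}) = 3. Hence tw(G) = 3 exactly.

3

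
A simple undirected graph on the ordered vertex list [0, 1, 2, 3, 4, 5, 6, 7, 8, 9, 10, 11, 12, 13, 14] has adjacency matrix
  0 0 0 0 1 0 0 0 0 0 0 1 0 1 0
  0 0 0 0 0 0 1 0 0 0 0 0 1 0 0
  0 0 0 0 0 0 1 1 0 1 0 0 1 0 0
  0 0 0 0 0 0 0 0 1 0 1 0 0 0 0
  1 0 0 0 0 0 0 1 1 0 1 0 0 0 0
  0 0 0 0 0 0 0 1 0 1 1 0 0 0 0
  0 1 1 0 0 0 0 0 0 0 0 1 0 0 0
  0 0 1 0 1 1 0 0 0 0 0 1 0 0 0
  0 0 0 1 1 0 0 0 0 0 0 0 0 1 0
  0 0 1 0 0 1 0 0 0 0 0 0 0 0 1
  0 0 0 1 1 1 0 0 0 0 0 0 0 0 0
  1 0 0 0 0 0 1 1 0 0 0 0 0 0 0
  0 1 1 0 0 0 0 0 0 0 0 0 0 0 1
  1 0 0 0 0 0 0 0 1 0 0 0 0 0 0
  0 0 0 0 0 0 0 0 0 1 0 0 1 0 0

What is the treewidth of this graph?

3

A width-3 tree decomposition is:
Bags: B1 = {3, 8, 10, 13}  B2 = {4, 8, 10, 13}  B3 = {0, 4, 10, 13}  B4 = {0, 4, 5, 10}  B5 = {0, 4, 5, 7}  B6 = {0, 5, 7, 11}  B7 = {5, 7, 9, 11}  B8 = {2, 7, 9, 11}  B9 = {2, 6, 9, 11}  B10 = {2, 6, 9, 14}  B11 = {2, 6, 12, 14}  B12 = {1, 6, 12, 14}
Tree: B1–B2, B2–B3, B3–B4, B4–B5, B5–B6, B6–B7, B7–B8, B8–B9, B9–B10, B10–B11, B11–B12
Every bag has size at most 4, so the width is 4 − 1 = 3 and tw(G) ≤ 3. For the lower bound: the 4 vertex sets {3,8,13}, {10}, {4}, {0,5,7,11} are disjoint, each induces a connected subgraph, and every pair is joined by at least one edge of G. Contracting each set to a single vertex therefore yields K_{4} as a minor, and since treewidth is minor-monotone, tw(G) ≥ tw(K_{4}) = 3. Combining the bounds, tw(G) = 3.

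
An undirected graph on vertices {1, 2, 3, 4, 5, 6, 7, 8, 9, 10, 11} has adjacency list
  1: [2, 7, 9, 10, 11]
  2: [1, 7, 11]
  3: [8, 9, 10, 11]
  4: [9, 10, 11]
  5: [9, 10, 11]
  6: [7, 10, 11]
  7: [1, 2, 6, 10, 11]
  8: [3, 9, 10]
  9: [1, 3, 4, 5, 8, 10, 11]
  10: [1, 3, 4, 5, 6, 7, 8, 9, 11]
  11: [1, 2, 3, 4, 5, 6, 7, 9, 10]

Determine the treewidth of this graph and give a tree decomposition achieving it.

Treewidth 3.
One such decomposition:
Bags: B1 = {1, 9, 10, 11}  B2 = {1, 7, 10, 11}  B3 = {1, 2, 7, 11}  B4 = {3, 9, 10, 11}  B5 = {6, 7, 10, 11}  B6 = {3, 8, 9, 10}  B7 = {5, 9, 10, 11}  B8 = {4, 9, 10, 11}
Tree: B1–B2, B2–B3, B1–B4, B2–B5, B4–B6, B1–B7, B4–B8

Every bag has size at most 4, so the width is 4 − 1 = 3 and tw(G) ≤ 3. Conversely, {1, 2, 7, 11} is a clique of size 4, and the vertices of any clique must share a bag in every tree decomposition; so some bag has ≥ 4 vertices and tw(G) ≥ 3. Therefore the treewidth is 3.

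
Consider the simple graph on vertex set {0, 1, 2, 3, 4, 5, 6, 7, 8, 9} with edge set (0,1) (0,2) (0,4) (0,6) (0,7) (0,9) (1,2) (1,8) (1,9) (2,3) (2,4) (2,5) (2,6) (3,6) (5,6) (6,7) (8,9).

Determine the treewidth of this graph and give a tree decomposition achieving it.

Each bag holds 3 vertices, so the decomposition has width 2, which upper-bounds the treewidth. Conversely, {0, 1, 9} is a clique of size 3, and the vertices of any clique must share a bag in every tree decomposition; so some bag has ≥ 3 vertices and tw(G) ≥ 2. Hence tw(G) = 2 exactly.

Treewidth 2.
One optimal decomposition is:
Bags: B1 = {0, 2, 6}  B2 = {0, 1, 2}  B3 = {2, 5, 6}  B4 = {0, 1, 9}  B5 = {0, 2, 4}  B6 = {2, 3, 6}  B7 = {1, 8, 9}  B8 = {0, 6, 7}
Tree: B1–B2, B1–B3, B2–B4, B1–B5, B3–B6, B4–B7, B1–B8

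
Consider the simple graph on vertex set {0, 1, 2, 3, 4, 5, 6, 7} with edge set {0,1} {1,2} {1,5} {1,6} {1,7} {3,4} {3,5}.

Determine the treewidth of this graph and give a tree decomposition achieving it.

Every bag has size at most 2, so the width is 2 − 1 = 1 and tw(G) ≤ 1. Since G has at least one edge (e.g. 1–2), it is not an edgeless graph, so tw(G) ≥ 1. Therefore the treewidth is 1.

Treewidth 1.
One such decomposition:
Bags: B1 = {1, 2}  B2 = {0, 1}  B3 = {1, 5}  B4 = {1, 7}  B5 = {1, 6}  B6 = {3, 5}  B7 = {3, 4}
Tree: B1–B2, B2–B3, B1–B4, B4–B5, B3–B6, B6–B7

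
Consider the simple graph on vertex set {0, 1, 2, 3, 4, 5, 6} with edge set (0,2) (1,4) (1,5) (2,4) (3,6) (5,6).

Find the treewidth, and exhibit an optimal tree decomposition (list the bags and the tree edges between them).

Every bag has size at most 2, so the width is 2 − 1 = 1 and tw(G) ≤ 1. Since G has at least one edge (e.g. 3–6), it is not an edgeless graph, so tw(G) ≥ 1. Hence tw(G) = 1 exactly.

Treewidth 1.
Bags: B1 = {3, 6}  B2 = {5, 6}  B3 = {1, 5}  B4 = {1, 4}  B5 = {2, 4}  B6 = {0, 2}
Tree: B1–B2, B2–B3, B3–B4, B4–B5, B5–B6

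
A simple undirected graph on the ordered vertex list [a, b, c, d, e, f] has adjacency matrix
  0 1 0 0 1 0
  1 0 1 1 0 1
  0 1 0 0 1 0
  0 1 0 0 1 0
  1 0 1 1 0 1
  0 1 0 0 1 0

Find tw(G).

2

A width-2 tree decomposition is:
Bags: B1 = {b, e, f}  B2 = {a, b, e}  B3 = {b, d, e}  B4 = {b, c, e}
Tree: B1–B2, B2–B3, B3–B4
Every bag has size at most 3, so the width is 3 − 1 = 2 and tw(G) ≤ 2. For the lower bound, G contains the cycle b–f–e–a–b, so G is not a forest; only forests have treewidth ≤ 1, hence tw(G) ≥ 2. Combining the bounds, tw(G) = 2.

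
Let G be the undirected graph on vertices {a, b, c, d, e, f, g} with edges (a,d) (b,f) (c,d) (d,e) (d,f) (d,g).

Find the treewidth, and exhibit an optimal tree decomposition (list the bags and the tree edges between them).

Treewidth 1.
One optimal decomposition is:
Bags: B1 = {b, f}  B2 = {d, f}  B3 = {d, g}  B4 = {d, e}  B5 = {a, d}  B6 = {c, d}
Tree: B1–B2, B2–B3, B3–B4, B3–B5, B3–B6

Each bag holds 2 vertices, so the decomposition has width 1, which upper-bounds the treewidth. Since G has at least one edge (e.g. b–f), it is not an edgeless graph, so tw(G) ≥ 1. Hence tw(G) = 1 exactly.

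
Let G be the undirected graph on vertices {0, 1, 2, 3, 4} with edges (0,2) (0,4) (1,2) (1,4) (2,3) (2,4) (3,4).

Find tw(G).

A width-2 tree decomposition is:
Bags: B1 = {2, 3, 4}  B2 = {0, 2, 4}  B3 = {1, 2, 4}
Tree: B1–B2, B2–B3
Every bag has size at most 3, so the width is 3 − 1 = 2 and tw(G) ≤ 2. Conversely, {0, 2, 4} is a clique of size 3, and the vertices of any clique must share a bag in every tree decomposition; so some bag has ≥ 3 vertices and tw(G) ≥ 2. Combining the bounds, tw(G) = 2.

2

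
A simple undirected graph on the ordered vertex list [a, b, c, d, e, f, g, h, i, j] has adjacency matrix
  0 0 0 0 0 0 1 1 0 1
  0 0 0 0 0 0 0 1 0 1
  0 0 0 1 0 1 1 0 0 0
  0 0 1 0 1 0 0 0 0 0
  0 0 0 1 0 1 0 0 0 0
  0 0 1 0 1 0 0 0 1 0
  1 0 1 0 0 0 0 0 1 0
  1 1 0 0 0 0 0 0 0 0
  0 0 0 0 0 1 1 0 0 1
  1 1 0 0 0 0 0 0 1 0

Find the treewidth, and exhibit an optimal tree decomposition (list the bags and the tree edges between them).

Treewidth 2.
One such decomposition:
Bags: B1 = {c, d, e}  B2 = {c, e, f}  B3 = {c, f, g}  B4 = {f, g, i}  B5 = {a, g, i}  B6 = {a, i, j}  B7 = {a, h, j}  B8 = {b, h, j}
Tree: B1–B2, B2–B3, B3–B4, B4–B5, B5–B6, B6–B7, B7–B8

Each bag holds 3 vertices, so the decomposition has width 2, which upper-bounds the treewidth. For the lower bound, G contains the cycle d–e–f–c–d, so G is not a forest; only forests have treewidth ≤ 1, hence tw(G) ≥ 2. The upper and lower bounds meet at 2, so that is the treewidth.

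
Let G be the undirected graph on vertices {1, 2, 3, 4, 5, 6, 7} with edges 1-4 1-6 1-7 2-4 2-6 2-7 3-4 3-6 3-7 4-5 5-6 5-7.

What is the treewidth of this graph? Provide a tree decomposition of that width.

Treewidth 3.
One such decomposition:
Bags: B1 = {1, 4, 6, 7}  B2 = {3, 4, 6, 7}  B3 = {2, 4, 6, 7}  B4 = {4, 5, 6, 7}
Tree: B1–B2, B2–B3, B3–B4

The largest bag has 4 vertices, giving width 3; this decomposition certifies tw(G) ≤ 3. For the lower bound: the 4 vertex sets {1,7}, {3,4}, {6}, {2} are disjoint, each induces a connected subgraph, and every pair is joined by at least one edge of G. Contracting each set to a single vertex therefore yields K_{4} as a minor, and since treewidth is minor-monotone, tw(G) ≥ tw(K_{4}) = 3. Therefore the treewidth is 3.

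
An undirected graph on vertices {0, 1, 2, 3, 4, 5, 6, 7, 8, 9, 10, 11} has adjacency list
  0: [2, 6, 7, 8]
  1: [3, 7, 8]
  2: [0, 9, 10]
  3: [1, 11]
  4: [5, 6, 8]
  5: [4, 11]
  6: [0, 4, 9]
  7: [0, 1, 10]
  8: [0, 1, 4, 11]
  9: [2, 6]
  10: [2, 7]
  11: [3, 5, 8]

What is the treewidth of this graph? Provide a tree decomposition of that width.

Every bag has size at most 4, so the width is 4 − 1 = 3 and tw(G) ≤ 3. For the lower bound: the 4 vertex sets {3,5,11}, {4}, {8}, {0,1,6,7} are disjoint, each induces a connected subgraph, and every pair is joined by at least one edge of G. Contracting each set to a single vertex therefore yields K_{4} as a minor, and since treewidth is minor-monotone, tw(G) ≥ tw(K_{4}) = 3. The upper and lower bounds meet at 3, so that is the treewidth.

Treewidth 3.
One optimal decomposition is:
Bags: B1 = {3, 4, 5, 11}  B2 = {3, 4, 8, 11}  B3 = {1, 3, 4, 8}  B4 = {1, 4, 6, 8}  B5 = {0, 1, 6, 8}  B6 = {0, 1, 6, 7}  B7 = {0, 6, 7, 9}  B8 = {0, 2, 7, 9}  B9 = {2, 7, 9, 10}
Tree: B1–B2, B2–B3, B3–B4, B4–B5, B5–B6, B6–B7, B7–B8, B8–B9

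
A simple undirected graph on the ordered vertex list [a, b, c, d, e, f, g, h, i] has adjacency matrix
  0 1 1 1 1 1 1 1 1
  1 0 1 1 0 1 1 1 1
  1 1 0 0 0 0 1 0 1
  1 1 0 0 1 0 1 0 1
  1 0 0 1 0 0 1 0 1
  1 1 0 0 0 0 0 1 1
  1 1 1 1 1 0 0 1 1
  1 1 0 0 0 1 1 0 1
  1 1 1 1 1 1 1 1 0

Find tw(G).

4

A width-4 tree decomposition is:
Bags: B1 = {a, b, f, h, i}  B2 = {a, b, g, h, i}  B3 = {a, b, d, g, i}  B4 = {a, d, e, g, i}  B5 = {a, b, c, g, i}
Tree: B1–B2, B2–B3, B3–B4, B2–B5
Each bag holds 5 vertices, so the decomposition has width 4, which upper-bounds the treewidth. For the lower bound, the 5 vertices {a, d, e, g, i} are pairwise adjacent, and any tree decomposition puts a clique entirely inside one bag — forcing width ≥ 4. Therefore the treewidth is 4.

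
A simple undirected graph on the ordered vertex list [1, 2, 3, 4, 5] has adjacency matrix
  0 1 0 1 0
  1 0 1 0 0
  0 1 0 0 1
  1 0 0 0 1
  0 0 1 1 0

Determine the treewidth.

2

A width-2 tree decomposition is:
Bags: B1 = {3, 4, 5}  B2 = {2, 3, 4}  B3 = {1, 2, 4}
Tree: B1–B2, B2–B3
Every bag has size at most 3, so the width is 3 − 1 = 2 and tw(G) ≤ 2. For the lower bound, G contains the cycle 4–5–3–2–1–4, so G is not a forest; only forests have treewidth ≤ 1, hence tw(G) ≥ 2. Hence tw(G) = 2 exactly.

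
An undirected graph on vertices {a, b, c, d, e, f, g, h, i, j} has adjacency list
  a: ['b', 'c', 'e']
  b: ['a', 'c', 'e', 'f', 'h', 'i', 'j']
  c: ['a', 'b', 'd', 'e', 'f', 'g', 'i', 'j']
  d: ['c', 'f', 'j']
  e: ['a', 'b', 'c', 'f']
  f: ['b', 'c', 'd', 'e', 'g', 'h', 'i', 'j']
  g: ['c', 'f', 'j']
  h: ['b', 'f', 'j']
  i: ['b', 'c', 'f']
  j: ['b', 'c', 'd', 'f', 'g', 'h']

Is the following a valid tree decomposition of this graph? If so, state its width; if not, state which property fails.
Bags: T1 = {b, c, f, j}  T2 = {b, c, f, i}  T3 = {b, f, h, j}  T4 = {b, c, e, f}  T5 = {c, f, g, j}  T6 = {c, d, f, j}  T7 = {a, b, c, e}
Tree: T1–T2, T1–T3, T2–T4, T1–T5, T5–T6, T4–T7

Yes; width 3.

Every vertex of G appears in some bag (union = {a, b, c, d, e, f, g, h, i, j}); every edge is covered by a bag; and for each vertex v the set of bags containing v is connected in the bag tree. The decomposition is therefore valid. The largest bag has 4 vertices, so the width is 3.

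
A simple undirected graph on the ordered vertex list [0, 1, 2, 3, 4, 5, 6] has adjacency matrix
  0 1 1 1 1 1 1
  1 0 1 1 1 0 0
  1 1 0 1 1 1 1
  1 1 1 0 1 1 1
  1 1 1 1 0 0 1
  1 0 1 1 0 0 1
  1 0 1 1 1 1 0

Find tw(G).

A width-4 tree decomposition is:
Bags: B1 = {0, 2, 3, 4, 6}  B2 = {0, 2, 3, 5, 6}  B3 = {0, 1, 2, 3, 4}
Tree: B1–B2, B1–B3
Each bag holds 5 vertices, so the decomposition has width 4, which upper-bounds the treewidth. Conversely, {0, 1, 2, 3, 4} is a clique of size 5, and the vertices of any clique must share a bag in every tree decomposition; so some bag has ≥ 5 vertices and tw(G) ≥ 4. Combining the bounds, tw(G) = 4.

4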